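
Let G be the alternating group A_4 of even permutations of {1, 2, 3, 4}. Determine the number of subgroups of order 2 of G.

3

|G| = 12 and 2 | 12, so subgroups of order 2 are possible by Lagrange.
The subgroups of order 2 are: {e, (1 2)(3 4)}; {e, (1 3)(2 4)}; {e, (1 4)(2 3)}.
So G has 3 subgroups of order 2.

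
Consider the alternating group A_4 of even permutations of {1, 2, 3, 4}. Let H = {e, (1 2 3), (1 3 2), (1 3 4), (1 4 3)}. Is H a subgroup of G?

No

|H| = 5 does not divide |G| = 12, so by Lagrange H is not a subgroup.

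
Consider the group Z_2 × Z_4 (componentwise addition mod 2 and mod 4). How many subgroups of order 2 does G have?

3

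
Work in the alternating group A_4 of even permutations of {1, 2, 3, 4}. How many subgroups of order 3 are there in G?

4

|G| = 12 and 3 | 12, so subgroups of order 3 are possible by Lagrange.
The subgroups of order 3 are: {e, (1 2 3), (1 3 2)}; {e, (1 2 4), (1 4 2)}; {e, (1 3 4), (1 4 3)}; {e, (2 3 4), (2 4 3)}.
So G has 4 subgroups of order 3.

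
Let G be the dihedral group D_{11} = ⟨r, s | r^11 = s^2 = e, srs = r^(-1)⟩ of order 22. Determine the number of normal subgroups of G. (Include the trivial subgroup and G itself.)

G has 14 subgroups. Checking conjugation-invariance by order — order 1: 1/1 normal; order 2: 0/11 normal; order 11: 1/1 normal; order 22: 1/1 normal.
Total normal subgroups: 3.

3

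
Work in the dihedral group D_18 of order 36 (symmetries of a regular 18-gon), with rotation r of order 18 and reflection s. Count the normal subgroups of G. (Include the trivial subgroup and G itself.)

9

G has 45 subgroups. Checking conjugation-invariance by order — order 1: 1/1 normal; order 2: 1/19 normal; order 3: 1/1 normal; order 4: 0/9 normal; order 6: 1/7 normal; order 9: 1/1 normal; order 12: 0/3 normal; order 18: 3/3 normal; order 36: 1/1 normal.
Total normal subgroups: 9.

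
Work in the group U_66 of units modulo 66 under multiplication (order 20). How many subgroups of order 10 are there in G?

|G| = 20 and 10 | 20, so subgroups of order 10 are possible by Lagrange.
The subgroups of order 10 are: {1, 7, 13, 19, 25, 31, 37, 43, 49, 61}; {1, 17, 25, 29, 31, 35, 37, 41, 49, 65}; {1, 5, 23, 25, 31, 37, 47, 49, 53, 59}.
So G has 3 subgroups of order 10.

3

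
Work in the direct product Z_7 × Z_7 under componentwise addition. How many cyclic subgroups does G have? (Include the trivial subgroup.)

A cyclic subgroup of order d is generated by each of its φ(d) elements of order d, so the cyclic subgroups of order d number (#elements of order d)/φ(d).
Cyclic subgroups by order — order 1: 1; order 7: 8.
Total: 9.

9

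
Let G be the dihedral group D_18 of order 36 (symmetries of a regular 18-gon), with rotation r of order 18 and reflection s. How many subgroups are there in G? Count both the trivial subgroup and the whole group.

45

|G| = 36, so by Lagrange every subgroup order divides 36. Divisors: 1, 2, 3, 4, 6, 9, 12, 18, 36.
Subgroups by order — order 1: 1; order 2: 19; order 3: 1; order 4: 9; order 6: 7; order 9: 1; order 12: 3; order 18: 3; order 36: 1.
Total: 1 + 19 + 1 + 9 + 7 + 1 + 3 + 3 + 1 = 45.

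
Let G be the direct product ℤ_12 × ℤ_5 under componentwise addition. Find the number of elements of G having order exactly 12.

4

An element (a,b) has order lcm(ord(a), ord(b)); count pairs with lcm equal to 12.
Enumerating gives 4 such elements.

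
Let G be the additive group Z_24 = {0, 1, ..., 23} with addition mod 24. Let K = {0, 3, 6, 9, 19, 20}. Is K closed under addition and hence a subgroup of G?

No

3 ∈ K but its inverse 21 ∉ K, so K is not a subgroup.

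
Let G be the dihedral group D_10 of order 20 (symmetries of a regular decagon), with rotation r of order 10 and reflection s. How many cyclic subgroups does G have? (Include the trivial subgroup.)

14

A cyclic subgroup of order d is generated by each of its φ(d) elements of order d, so the cyclic subgroups of order d number (#elements of order d)/φ(d).
Cyclic subgroups by order — order 1: 1; order 2: 11; order 5: 1; order 10: 1.
Total: 14.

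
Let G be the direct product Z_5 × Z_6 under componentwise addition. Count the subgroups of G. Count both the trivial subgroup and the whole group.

8

|G| = 30, so by Lagrange every subgroup order divides 30. Divisors: 1, 2, 3, 5, 6, 10, 15, 30.
Subgroups by order — order 1: 1; order 2: 1; order 3: 1; order 5: 1; order 6: 1; order 10: 1; order 15: 1; order 30: 1.
Total: 1 + 1 + 1 + 1 + 1 + 1 + 1 + 1 = 8.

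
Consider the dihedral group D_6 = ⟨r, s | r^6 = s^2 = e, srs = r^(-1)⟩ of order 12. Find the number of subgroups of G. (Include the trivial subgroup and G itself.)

|G| = 12, so by Lagrange every subgroup order divides 12. Divisors: 1, 2, 3, 4, 6, 12.
Subgroups by order — order 1: 1; order 2: 7; order 3: 1; order 4: 3; order 6: 3; order 12: 1.
Total: 1 + 7 + 1 + 3 + 3 + 1 = 16.

16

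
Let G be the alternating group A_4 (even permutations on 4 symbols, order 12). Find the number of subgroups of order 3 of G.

4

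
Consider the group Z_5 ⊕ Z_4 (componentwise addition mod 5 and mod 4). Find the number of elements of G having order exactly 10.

4

An element (a,b) has order lcm(ord(a), ord(b)); count pairs with lcm equal to 10.
Enumerating gives 4 such elements.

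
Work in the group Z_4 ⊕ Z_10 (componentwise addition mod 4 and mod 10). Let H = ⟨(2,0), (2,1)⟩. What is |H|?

|⟨(2,0)⟩| = 2 and |⟨(2,1)⟩| = 10, so |H| is a multiple of lcm(2, 10) = 10 and divides |G| = 40.
Closing under the operation: H = {(0,0), (0,1), (0,2), (0,3), (0,4), (0,5), (0,6), (0,7), (0,8), (0,9), (2,0), (2,1), (2,2), (2,3), (2,4), (2,5), (2,6), (2,7), (2,8), (2,9)}, so |H| = 20.

20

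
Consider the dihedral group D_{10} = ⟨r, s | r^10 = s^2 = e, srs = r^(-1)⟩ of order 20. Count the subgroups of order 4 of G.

|G| = 20 and 4 | 20, so subgroups of order 4 are possible by Lagrange.
The subgroups of order 4 are: {e, r^5, r^2s, r^7s}; {e, r^5, r^3s, r^8s}; {e, r^5, r^4s, r^9s}; {e, r^5, s, r^5s}; … (5 in all).
So G has 5 subgroups of order 4.

5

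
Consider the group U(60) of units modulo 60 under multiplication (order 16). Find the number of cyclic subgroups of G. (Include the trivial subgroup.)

12

A cyclic subgroup of order d is generated by each of its φ(d) elements of order d, so the cyclic subgroups of order d number (#elements of order d)/φ(d).
Cyclic subgroups by order — order 1: 1; order 2: 7; order 4: 4.
Total: 12.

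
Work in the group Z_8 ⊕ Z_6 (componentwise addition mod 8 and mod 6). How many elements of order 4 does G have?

4

An element (a,b) has order lcm(ord(a), ord(b)); count pairs with lcm equal to 4.
Enumerating gives 4 such elements.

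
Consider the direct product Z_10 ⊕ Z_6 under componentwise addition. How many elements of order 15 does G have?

An element (a,b) has order lcm(ord(a), ord(b)); count pairs with lcm equal to 15.
Enumerating gives 8 such elements.

8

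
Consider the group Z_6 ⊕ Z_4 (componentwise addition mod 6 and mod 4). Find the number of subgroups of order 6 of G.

|G| = 24 and 6 | 24, so subgroups of order 6 are possible by Lagrange.
The subgroups of order 6 are: {(0,0), (0,2), (2,0), (2,2), (4,0), (4,2)}; {(0,0), (1,0), (2,0), (3,0), (4,0), (5,0)}; {(0,0), (1,2), (2,0), (3,2), (4,0), (5,2)}.
So G has 3 subgroups of order 6.

3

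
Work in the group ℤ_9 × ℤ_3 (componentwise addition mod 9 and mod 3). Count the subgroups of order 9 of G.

4

|G| = 27 and 9 | 27, so subgroups of order 9 are possible by Lagrange.
The subgroups of order 9 are: {(0,0), (0,1), (0,2), (3,0), (3,1), (3,2), (6,0), (6,1), (6,2)}; {(0,0), (1,0), (2,0), (3,0), (4,0), (5,0), (6,0), (7,0), (8,0)}; {(0,0), (1,1), (2,2), (3,0), (4,1), (5,2), (6,0), (7,1), (8,2)}; {(0,0), (1,2), (2,1), (3,0), (4,2), (5,1), (6,0), (7,2), (8,1)}.
So G has 4 subgroups of order 9.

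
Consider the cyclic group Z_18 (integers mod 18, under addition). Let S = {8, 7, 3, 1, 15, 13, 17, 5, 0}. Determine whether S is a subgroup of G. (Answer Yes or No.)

7 ∈ S but its inverse 11 ∉ S, so S is not a subgroup.

No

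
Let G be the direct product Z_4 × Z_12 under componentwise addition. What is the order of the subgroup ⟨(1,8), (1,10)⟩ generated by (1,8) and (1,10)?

|⟨(1,8)⟩| = 12 and |⟨(1,10)⟩| = 12, so |H| is a multiple of lcm(12, 12) = 12 and divides |G| = 48.
Closing under the operation: H = {(0,0), (0,2), (0,4), (0,6), (0,8), (0,10), (1,0), (1,2), (1,4), (1,6), (1,8), (1,10), (2,0), (2,2), (2,4), (2,6), (2,8), (2,10), (3,0), (3,2), (3,4), (3,6), (3,8), (3,10)}, so |H| = 24.

24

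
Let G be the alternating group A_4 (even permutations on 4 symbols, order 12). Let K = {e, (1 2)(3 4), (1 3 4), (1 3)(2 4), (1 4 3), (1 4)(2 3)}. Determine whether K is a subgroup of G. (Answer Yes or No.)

No

Closure fails: (1 4 3) ∘ (1 2)(3 4) = (1 2 4) ∉ K. So K is not a subgroup.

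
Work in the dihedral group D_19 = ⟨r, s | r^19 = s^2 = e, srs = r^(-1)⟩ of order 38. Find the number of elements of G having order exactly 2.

Enumerating element orders in G gives 19 elements of order 2.

19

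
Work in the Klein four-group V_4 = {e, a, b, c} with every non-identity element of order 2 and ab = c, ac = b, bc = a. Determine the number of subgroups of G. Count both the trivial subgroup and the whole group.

5

|G| = 4, so by Lagrange every subgroup order divides 4. Divisors: 1, 2, 4.
Subgroups by order — order 1: 1; order 2: 3; order 4: 1.
Total: 1 + 3 + 1 = 5.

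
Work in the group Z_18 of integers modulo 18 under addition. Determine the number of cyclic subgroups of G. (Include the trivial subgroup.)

A cyclic subgroup of order d is generated by each of its φ(d) elements of order d, so the cyclic subgroups of order d number (#elements of order d)/φ(d).
Cyclic subgroups by order — order 1: 1; order 2: 1; order 3: 1; order 6: 1; order 9: 1; order 18: 1.
Total: 6.

6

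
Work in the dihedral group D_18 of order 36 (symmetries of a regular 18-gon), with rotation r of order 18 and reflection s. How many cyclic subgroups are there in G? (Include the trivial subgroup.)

24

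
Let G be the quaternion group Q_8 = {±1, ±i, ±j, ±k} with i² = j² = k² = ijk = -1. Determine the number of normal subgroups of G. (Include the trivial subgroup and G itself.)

G has 6 subgroups. Checking conjugation-invariance by order — order 1: 1/1 normal; order 2: 1/1 normal; order 4: 3/3 normal; order 8: 1/1 normal.
Total normal subgroups: 6.

6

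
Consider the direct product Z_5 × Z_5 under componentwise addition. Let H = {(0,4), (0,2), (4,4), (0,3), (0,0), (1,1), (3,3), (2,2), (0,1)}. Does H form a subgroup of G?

|H| = 9 does not divide |G| = 25, so by Lagrange H is not a subgroup.

No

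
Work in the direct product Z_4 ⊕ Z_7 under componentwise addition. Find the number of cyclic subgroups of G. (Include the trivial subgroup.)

6

Each element a generates a cyclic subgroup ⟨a⟩; distinct elements may generate the same one (a cyclic group of order d has φ(d) generators).
Cyclic subgroups by order — order 1: 1; order 2: 1; order 4: 1; order 7: 1; order 14: 1; order 28: 1.
Total: 6.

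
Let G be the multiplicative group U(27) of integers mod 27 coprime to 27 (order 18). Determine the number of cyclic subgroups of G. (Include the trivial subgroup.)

6

Each element a generates a cyclic subgroup ⟨a⟩; distinct elements may generate the same one (a cyclic group of order d has φ(d) generators).
Cyclic subgroups by order — order 1: 1; order 2: 1; order 3: 1; order 6: 1; order 9: 1; order 18: 1.
Total: 6.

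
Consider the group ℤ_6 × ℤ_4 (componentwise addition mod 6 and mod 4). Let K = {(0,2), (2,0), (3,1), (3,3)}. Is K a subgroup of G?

No

The identity (0,0) ∉ K, so K is not a subgroup.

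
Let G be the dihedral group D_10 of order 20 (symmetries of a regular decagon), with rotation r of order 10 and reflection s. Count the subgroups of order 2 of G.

|G| = 20 and 2 | 20, so subgroups of order 2 are possible by Lagrange.
The subgroups of order 2 are: {e, r^2s}; {e, r^3s}; {e, r^4s}; {e, r^5}; … (11 in all).
So G has 11 subgroups of order 2.

11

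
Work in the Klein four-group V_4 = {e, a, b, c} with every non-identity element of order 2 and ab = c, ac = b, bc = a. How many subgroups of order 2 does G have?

3

|G| = 4 and 2 | 4, so subgroups of order 2 are possible by Lagrange.
The subgroups of order 2 are: {e, a}; {e, b}; {e, c}.
So G has 3 subgroups of order 2.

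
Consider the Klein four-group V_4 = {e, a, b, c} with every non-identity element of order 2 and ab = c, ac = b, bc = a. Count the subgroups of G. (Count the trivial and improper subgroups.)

5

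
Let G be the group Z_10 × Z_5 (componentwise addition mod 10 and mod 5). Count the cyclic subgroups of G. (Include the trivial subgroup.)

14

Each element a generates a cyclic subgroup ⟨a⟩; distinct elements may generate the same one (a cyclic group of order d has φ(d) generators).
Cyclic subgroups by order — order 1: 1; order 2: 1; order 5: 6; order 10: 6.
Total: 14.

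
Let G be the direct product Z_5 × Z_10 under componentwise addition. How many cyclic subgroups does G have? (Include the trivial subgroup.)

A cyclic subgroup of order d is generated by each of its φ(d) elements of order d, so the cyclic subgroups of order d number (#elements of order d)/φ(d).
Cyclic subgroups by order — order 1: 1; order 2: 1; order 5: 6; order 10: 6.
Total: 14.

14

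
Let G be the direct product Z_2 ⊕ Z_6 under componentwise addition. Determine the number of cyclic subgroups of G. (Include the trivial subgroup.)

8

A cyclic subgroup of order d is generated by each of its φ(d) elements of order d, so the cyclic subgroups of order d number (#elements of order d)/φ(d).
Cyclic subgroups by order — order 1: 1; order 2: 3; order 3: 1; order 6: 3.
Total: 8.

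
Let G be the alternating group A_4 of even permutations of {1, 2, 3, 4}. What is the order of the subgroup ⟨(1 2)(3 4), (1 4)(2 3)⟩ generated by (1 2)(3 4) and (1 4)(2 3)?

4

|⟨(1 2)(3 4)⟩| = 2 and |⟨(1 4)(2 3)⟩| = 2, so |H| is a multiple of lcm(2, 2) = 2 and divides |G| = 12.
Closing under the operation: H = {e, (1 2)(3 4), (1 3)(2 4), (1 4)(2 3)}, so |H| = 4.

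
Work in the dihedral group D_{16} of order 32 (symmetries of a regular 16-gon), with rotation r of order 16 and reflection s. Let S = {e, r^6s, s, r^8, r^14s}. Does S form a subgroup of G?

|S| = 5 does not divide |G| = 32, so by Lagrange S is not a subgroup.

No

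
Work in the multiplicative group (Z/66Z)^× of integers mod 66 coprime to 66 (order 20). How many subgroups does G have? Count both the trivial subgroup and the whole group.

|G| = 20, so by Lagrange every subgroup order divides 20. Divisors: 1, 2, 4, 5, 10, 20.
Subgroups by order — order 1: 1; order 2: 3; order 4: 1; order 5: 1; order 10: 3; order 20: 1.
Total: 1 + 3 + 1 + 1 + 3 + 1 = 10.

10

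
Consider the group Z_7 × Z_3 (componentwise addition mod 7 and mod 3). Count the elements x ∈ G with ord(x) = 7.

6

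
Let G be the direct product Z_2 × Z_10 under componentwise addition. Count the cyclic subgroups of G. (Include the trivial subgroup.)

8

Each element a generates a cyclic subgroup ⟨a⟩; distinct elements may generate the same one (a cyclic group of order d has φ(d) generators).
Cyclic subgroups by order — order 1: 1; order 2: 3; order 5: 1; order 10: 3.
Total: 8.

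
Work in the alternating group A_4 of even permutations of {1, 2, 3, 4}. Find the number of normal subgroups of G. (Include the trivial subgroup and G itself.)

3

G has 10 subgroups. Checking conjugation-invariance by order — order 1: 1/1 normal; order 2: 0/3 normal; order 3: 0/4 normal; order 4: 1/1 normal; order 12: 1/1 normal.
Total normal subgroups: 3.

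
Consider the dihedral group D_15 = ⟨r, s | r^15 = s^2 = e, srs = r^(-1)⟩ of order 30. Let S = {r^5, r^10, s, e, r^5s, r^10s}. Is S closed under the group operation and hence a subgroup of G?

Yes

|S| = 6 divides |G| = 30, consistent with Lagrange.
S contains the identity, every element's inverse is in S, and S is closed under ·: it is a subgroup.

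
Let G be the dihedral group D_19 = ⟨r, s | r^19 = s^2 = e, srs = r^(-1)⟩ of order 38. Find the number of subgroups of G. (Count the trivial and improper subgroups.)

|G| = 38, so by Lagrange every subgroup order divides 38. Divisors: 1, 2, 19, 38.
Subgroups by order — order 1: 1; order 2: 19; order 19: 1; order 38: 1.
Total: 1 + 19 + 1 + 1 = 22.

22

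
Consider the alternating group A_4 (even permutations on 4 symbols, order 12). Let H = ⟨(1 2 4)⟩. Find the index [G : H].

4

|⟨(1 2 4)⟩| = 3 and |G| = 12.
By Lagrange, [G : H] = |G|/|H| = 12/3 = 4.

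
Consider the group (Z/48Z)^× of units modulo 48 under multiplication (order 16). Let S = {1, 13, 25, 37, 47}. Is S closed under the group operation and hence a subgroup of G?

|S| = 5 does not divide |G| = 16, so by Lagrange S is not a subgroup.

No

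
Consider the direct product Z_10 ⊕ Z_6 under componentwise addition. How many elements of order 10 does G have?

An element (a,b) has order lcm(ord(a), ord(b)); count pairs with lcm equal to 10.
Enumerating gives 12 such elements.

12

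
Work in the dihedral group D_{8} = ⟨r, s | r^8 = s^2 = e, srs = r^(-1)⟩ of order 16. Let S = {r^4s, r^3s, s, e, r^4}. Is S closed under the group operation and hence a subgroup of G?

|S| = 5 does not divide |G| = 16, so by Lagrange S is not a subgroup.

No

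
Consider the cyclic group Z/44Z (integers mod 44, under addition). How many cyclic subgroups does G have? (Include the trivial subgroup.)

6

A cyclic subgroup of order d is generated by each of its φ(d) elements of order d, so the cyclic subgroups of order d number (#elements of order d)/φ(d).
Cyclic subgroups by order — order 1: 1; order 2: 1; order 4: 1; order 11: 1; order 22: 1; order 44: 1.
Total: 6.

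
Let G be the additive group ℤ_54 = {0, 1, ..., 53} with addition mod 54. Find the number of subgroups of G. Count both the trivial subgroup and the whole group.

A cyclic group of order 54 has exactly one subgroup for each divisor of 54.
Divisors of 54: 1, 2, 3, 6, 9, 18, 27, 54.
So ℤ_54 has 8 subgroups.

8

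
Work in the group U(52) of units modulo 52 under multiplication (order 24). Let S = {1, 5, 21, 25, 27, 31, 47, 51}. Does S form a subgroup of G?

|S| = 8 divides |G| = 24, consistent with Lagrange.
S contains the identity, every element's inverse is in S, and S is closed under ·: it is a subgroup.

Yes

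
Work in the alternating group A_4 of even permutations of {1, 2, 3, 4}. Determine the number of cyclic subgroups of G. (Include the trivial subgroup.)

A cyclic subgroup of order d is generated by each of its φ(d) elements of order d, so the cyclic subgroups of order d number (#elements of order d)/φ(d).
Cyclic subgroups by order — order 1: 1; order 2: 3; order 3: 4.
Total: 8.

8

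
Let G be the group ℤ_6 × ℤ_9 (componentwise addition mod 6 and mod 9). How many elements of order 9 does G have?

An element (a,b) has order lcm(ord(a), ord(b)); count pairs with lcm equal to 9.
Enumerating gives 18 such elements.

18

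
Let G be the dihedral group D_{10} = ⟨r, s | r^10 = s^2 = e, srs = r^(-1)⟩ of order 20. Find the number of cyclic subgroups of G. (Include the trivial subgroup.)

14

A cyclic subgroup of order d is generated by each of its φ(d) elements of order d, so the cyclic subgroups of order d number (#elements of order d)/φ(d).
Cyclic subgroups by order — order 1: 1; order 2: 11; order 5: 1; order 10: 1.
Total: 14.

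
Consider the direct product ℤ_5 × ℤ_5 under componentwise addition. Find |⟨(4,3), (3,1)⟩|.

5

|⟨(4,3)⟩| = 5 and |⟨(3,1)⟩| = 5, so |H| is a multiple of lcm(5, 5) = 5 and divides |G| = 25.
Closing under the operation: H = {(0,0), (1,2), (2,4), (3,1), (4,3)}, so |H| = 5.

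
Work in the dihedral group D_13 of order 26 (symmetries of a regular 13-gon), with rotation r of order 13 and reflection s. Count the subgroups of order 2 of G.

|G| = 26 and 2 | 26, so subgroups of order 2 are possible by Lagrange.
The subgroups of order 2 are: {e, r^10s}; {e, r^11s}; {e, r^12s}; {e, r^2s}; … (13 in all).
So G has 13 subgroups of order 2.

13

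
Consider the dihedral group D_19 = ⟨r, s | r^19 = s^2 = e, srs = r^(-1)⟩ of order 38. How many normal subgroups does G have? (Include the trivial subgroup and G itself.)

G has 22 subgroups. Checking conjugation-invariance by order — order 1: 1/1 normal; order 2: 0/19 normal; order 19: 1/1 normal; order 38: 1/1 normal.
Total normal subgroups: 3.

3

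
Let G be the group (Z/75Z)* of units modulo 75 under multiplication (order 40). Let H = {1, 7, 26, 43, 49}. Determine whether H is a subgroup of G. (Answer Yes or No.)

No

Closure fails: 49 · 26 = 74 ∉ H. So H is not a subgroup.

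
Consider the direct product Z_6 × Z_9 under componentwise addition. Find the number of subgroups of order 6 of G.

4

|G| = 54 and 6 | 54, so subgroups of order 6 are possible by Lagrange.
The subgroups of order 6 are: {(0,0), (0,3), (0,6), (3,0), (3,3), (3,6)}; {(0,0), (1,0), (2,0), (3,0), (4,0), (5,0)}; {(0,0), (1,3), (2,6), (3,0), (4,3), (5,6)}; {(0,0), (1,6), (2,3), (3,0), (4,6), (5,3)}.
So G has 4 subgroups of order 6.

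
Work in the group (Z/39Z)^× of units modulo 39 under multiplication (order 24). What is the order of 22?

Compute successive powers of 22 mod 39: 22, 16, 1; 22^3 ≡ 1 (mod 39).
So |⟨22⟩| = 3.

3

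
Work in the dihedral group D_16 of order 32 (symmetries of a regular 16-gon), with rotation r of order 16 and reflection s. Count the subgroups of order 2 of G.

17

|G| = 32 and 2 | 32, so subgroups of order 2 are possible by Lagrange.
The subgroups of order 2 are: {e, r^10s}; {e, r^11s}; {e, r^12s}; {e, r^13s}; … (17 in all).
So G has 17 subgroups of order 2.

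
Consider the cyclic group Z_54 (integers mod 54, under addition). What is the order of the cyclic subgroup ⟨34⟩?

27

In Z_54, the order of an element a is n/gcd(a, n).
gcd(34, 54) = 2, so |⟨34⟩| = 54/2 = 27.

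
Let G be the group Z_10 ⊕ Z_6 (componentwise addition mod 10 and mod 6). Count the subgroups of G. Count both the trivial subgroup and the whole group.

|G| = 60, so by Lagrange every subgroup order divides 60. Divisors: 1, 2, 3, 4, 5, 6, 10, 12, 15, 20, 30, 60.
Subgroups by order — order 1: 1; order 2: 3; order 3: 1; order 4: 1; order 5: 1; order 6: 3; order 10: 3; order 12: 1; order 15: 1; order 20: 1; order 30: 3; order 60: 1.
Total: 1 + 3 + 1 + 1 + 1 + 3 + 3 + 1 + 1 + 1 + 3 + 1 = 20.

20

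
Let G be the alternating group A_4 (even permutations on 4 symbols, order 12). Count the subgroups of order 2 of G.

|G| = 12 and 2 | 12, so subgroups of order 2 are possible by Lagrange.
The subgroups of order 2 are: {e, (1 2)(3 4)}; {e, (1 3)(2 4)}; {e, (1 4)(2 3)}.
So G has 3 subgroups of order 2.

3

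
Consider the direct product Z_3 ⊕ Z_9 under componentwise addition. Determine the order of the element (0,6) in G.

3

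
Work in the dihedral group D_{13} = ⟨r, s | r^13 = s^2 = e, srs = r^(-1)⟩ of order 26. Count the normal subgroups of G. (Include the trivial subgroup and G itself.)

3

G has 16 subgroups. Checking conjugation-invariance by order — order 1: 1/1 normal; order 2: 0/13 normal; order 13: 1/1 normal; order 26: 1/1 normal.
Total normal subgroups: 3.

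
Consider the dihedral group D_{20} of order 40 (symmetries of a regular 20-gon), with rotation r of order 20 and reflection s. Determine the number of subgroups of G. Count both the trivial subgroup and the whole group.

48

|G| = 40, so by Lagrange every subgroup order divides 40. Divisors: 1, 2, 4, 5, 8, 10, 20, 40.
Subgroups by order — order 1: 1; order 2: 21; order 4: 11; order 5: 1; order 8: 5; order 10: 5; order 20: 3; order 40: 1.
Total: 1 + 21 + 11 + 1 + 5 + 5 + 3 + 1 = 48.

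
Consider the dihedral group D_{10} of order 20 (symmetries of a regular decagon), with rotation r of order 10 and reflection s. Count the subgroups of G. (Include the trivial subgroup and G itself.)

|G| = 20, so by Lagrange every subgroup order divides 20. Divisors: 1, 2, 4, 5, 10, 20.
Subgroups by order — order 1: 1; order 2: 11; order 4: 5; order 5: 1; order 10: 3; order 20: 1.
Total: 1 + 11 + 5 + 1 + 3 + 1 = 22.

22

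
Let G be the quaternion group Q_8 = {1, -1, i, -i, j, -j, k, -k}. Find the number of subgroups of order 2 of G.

1

|G| = 8 and 2 | 8, so subgroups of order 2 are possible by Lagrange.
The subgroups of order 2 are: {1, -1}.
So G has 1 subgroup of order 2.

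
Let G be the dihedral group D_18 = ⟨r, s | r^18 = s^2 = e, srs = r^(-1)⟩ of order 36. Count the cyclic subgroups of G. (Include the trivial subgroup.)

24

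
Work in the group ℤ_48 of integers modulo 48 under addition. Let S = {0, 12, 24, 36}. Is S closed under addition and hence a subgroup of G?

|S| = 4 divides |G| = 48, consistent with Lagrange.
S contains the identity, every element's inverse is in S, and S is closed under +: it is a subgroup.
In fact S = ⟨12⟩.

Yes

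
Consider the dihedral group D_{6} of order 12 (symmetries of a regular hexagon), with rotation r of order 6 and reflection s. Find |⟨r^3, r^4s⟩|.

4

|⟨r^3⟩| = 2 and |⟨r^4s⟩| = 2, so |H| is a multiple of lcm(2, 2) = 2 and divides |G| = 12.
Closing under the operation: H = {e, r^3, rs, r^4s}, so |H| = 4.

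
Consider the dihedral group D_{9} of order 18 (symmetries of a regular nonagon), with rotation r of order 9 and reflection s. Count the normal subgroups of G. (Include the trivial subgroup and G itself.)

G has 16 subgroups. Checking conjugation-invariance by order — order 1: 1/1 normal; order 2: 0/9 normal; order 3: 1/1 normal; order 6: 0/3 normal; order 9: 1/1 normal; order 18: 1/1 normal.
Total normal subgroups: 4.

4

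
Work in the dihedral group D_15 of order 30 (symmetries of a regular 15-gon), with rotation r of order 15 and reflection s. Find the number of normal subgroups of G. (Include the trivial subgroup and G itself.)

G has 28 subgroups. Checking conjugation-invariance by order — order 1: 1/1 normal; order 2: 0/15 normal; order 3: 1/1 normal; order 5: 1/1 normal; order 6: 0/5 normal; order 10: 0/3 normal; order 15: 1/1 normal; order 30: 1/1 normal.
Total normal subgroups: 5.

5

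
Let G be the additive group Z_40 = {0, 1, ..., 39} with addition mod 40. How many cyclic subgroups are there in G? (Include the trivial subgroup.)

8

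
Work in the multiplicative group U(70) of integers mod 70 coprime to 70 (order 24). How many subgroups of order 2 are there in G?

3

|G| = 24 and 2 | 24, so subgroups of order 2 are possible by Lagrange.
The subgroups of order 2 are: {1, 29}; {1, 41}; {1, 69}.
So G has 3 subgroups of order 2.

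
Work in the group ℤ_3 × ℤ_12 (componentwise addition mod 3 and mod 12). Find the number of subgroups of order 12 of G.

4

|G| = 36 and 12 | 36, so subgroups of order 12 are possible by Lagrange.
The subgroups of order 12 are: {(0,0), (0,1), (0,2), (0,3), (0,4), (0,5), (0,6), (0,7), (0,8), (0,9), (0,10), (0,11)}; {(0,0), (0,3), (0,6), (0,9), (1,0), (1,3), (1,6), (1,9), (2,0), (2,3), (2,6), (2,9)}; {(0,0), (0,3), (0,6), (0,9), (1,1), (1,4), (1,7), (1,10), (2,2), (2,5), (2,8), (2,11)}; {(0,0), (0,3), (0,6), (0,9), (1,2), (1,5), (1,8), (1,11), (2,1), (2,4), (2,7), (2,10)}.
So G has 4 subgroups of order 12.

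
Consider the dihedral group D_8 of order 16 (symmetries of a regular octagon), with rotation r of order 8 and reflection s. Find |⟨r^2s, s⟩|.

|⟨r^2s⟩| = 2 and |⟨s⟩| = 2, so |H| is a multiple of lcm(2, 2) = 2 and divides |G| = 16.
Closing under the operation: H = {e, r^2, r^4, r^6, s, r^2s, r^4s, r^6s}, so |H| = 8.

8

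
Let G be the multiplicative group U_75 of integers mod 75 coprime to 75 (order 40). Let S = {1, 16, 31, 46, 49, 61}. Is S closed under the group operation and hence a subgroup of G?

No

|S| = 6 does not divide |G| = 40, so by Lagrange S is not a subgroup.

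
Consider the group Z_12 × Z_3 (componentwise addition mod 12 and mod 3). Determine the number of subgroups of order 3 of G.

4

|G| = 36 and 3 | 36, so subgroups of order 3 are possible by Lagrange.
The subgroups of order 3 are: {(0,0), (0,1), (0,2)}; {(0,0), (4,0), (8,0)}; {(0,0), (4,1), (8,2)}; {(0,0), (4,2), (8,1)}.
So G has 4 subgroups of order 3.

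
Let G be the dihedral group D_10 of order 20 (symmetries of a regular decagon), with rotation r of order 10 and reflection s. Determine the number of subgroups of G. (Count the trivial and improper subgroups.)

22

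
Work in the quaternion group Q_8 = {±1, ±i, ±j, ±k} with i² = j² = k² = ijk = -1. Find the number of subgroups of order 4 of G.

3

|G| = 8 and 4 | 8, so subgroups of order 4 are possible by Lagrange.
The subgroups of order 4 are: {1, -1, i, -i}; {1, -1, j, -j}; {1, -1, k, -k}.
So G has 3 subgroups of order 4.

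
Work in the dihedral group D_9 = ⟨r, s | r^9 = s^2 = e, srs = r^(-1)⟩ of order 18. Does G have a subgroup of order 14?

14 does not divide |G| = 18, so by Lagrange no subgroup of order 14 exists.

No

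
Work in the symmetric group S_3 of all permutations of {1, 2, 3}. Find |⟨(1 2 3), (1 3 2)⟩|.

3

|⟨(1 2 3)⟩| = 3 and |⟨(1 3 2)⟩| = 3, so |H| is a multiple of lcm(3, 3) = 3 and divides |G| = 6.
Closing under the operation: H = {e, (1 2 3), (1 3 2)}, so |H| = 3.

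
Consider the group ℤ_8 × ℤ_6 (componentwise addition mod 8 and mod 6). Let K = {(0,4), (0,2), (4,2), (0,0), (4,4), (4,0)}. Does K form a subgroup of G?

|K| = 6 divides |G| = 48, consistent with Lagrange.
K contains the identity, every element's inverse is in K, and K is closed under +: it is a subgroup.
In fact K = ⟨(4,4)⟩.

Yes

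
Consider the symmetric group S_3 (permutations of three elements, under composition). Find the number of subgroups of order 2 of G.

3

|G| = 6 and 2 | 6, so subgroups of order 2 are possible by Lagrange.
The subgroups of order 2 are: {e, (1 2)}; {e, (1 3)}; {e, (2 3)}.
So G has 3 subgroups of order 2.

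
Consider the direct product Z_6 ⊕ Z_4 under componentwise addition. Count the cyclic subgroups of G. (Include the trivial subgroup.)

Group the elements of G by the cyclic subgroup they generate; each cyclic subgroup of order d accounts for φ(d) elements.
Cyclic subgroups by order — order 1: 1; order 2: 3; order 3: 1; order 4: 2; order 6: 3; order 12: 2.
Total: 12.

12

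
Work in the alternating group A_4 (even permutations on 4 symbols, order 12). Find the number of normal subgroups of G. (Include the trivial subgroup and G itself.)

G has 10 subgroups. Checking conjugation-invariance by order — order 1: 1/1 normal; order 2: 0/3 normal; order 3: 0/4 normal; order 4: 1/1 normal; order 12: 1/1 normal.
Total normal subgroups: 3.

3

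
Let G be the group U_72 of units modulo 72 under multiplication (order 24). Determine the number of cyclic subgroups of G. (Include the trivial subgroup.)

A cyclic subgroup of order d is generated by each of its φ(d) elements of order d, so the cyclic subgroups of order d number (#elements of order d)/φ(d).
Cyclic subgroups by order — order 1: 1; order 2: 7; order 3: 1; order 6: 7.
Total: 16.

16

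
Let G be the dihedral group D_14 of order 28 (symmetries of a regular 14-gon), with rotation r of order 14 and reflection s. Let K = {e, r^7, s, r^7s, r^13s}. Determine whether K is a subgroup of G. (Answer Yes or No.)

|K| = 5 does not divide |G| = 28, so by Lagrange K is not a subgroup.

No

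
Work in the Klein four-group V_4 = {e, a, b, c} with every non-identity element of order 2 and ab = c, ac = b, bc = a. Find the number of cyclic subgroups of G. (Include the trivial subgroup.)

Each element a generates a cyclic subgroup ⟨a⟩; distinct elements may generate the same one (a cyclic group of order d has φ(d) generators).
Cyclic subgroups by order — order 1: 1; order 2: 3.
Total: 4.

4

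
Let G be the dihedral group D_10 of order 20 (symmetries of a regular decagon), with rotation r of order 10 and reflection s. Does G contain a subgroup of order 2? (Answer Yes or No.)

2 | 20. A subgroup of order 2 is {e, r^2s}.

Yes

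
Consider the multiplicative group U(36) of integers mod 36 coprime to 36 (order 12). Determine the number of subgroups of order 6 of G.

3

|G| = 12 and 6 | 12, so subgroups of order 6 are possible by Lagrange.
The subgroups of order 6 are: {1, 11, 13, 23, 25, 35}; {1, 5, 13, 17, 25, 29}; {1, 7, 13, 19, 25, 31}.
So G has 3 subgroups of order 6.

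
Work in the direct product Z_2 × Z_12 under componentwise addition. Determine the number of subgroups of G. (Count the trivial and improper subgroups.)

16

|G| = 24, so by Lagrange every subgroup order divides 24. Divisors: 1, 2, 3, 4, 6, 8, 12, 24.
Subgroups by order — order 1: 1; order 2: 3; order 3: 1; order 4: 3; order 6: 3; order 8: 1; order 12: 3; order 24: 1.
Total: 1 + 3 + 1 + 3 + 3 + 1 + 3 + 1 = 16.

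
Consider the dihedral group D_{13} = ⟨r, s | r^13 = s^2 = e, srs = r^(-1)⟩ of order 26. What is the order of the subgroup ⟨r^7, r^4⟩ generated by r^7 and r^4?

13

|⟨r^7⟩| = 13 and |⟨r^4⟩| = 13, so |H| is a multiple of lcm(13, 13) = 13 and divides |G| = 26.
Closing under the operation: H = {e, r, r^2, r^3, r^4, r^5, r^6, r^7, r^8, r^9, r^10, r^11, r^12}, so |H| = 13.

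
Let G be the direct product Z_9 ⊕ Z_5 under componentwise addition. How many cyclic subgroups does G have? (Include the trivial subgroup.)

6

Group the elements of G by the cyclic subgroup they generate; each cyclic subgroup of order d accounts for φ(d) elements.
Cyclic subgroups by order — order 1: 1; order 3: 1; order 5: 1; order 9: 1; order 15: 1; order 45: 1.
Total: 6.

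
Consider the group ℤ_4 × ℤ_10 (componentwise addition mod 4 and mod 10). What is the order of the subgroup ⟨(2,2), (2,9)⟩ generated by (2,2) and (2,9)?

|⟨(2,2)⟩| = 10 and |⟨(2,9)⟩| = 10, so |H| is a multiple of lcm(10, 10) = 10 and divides |G| = 40.
Closing under the operation: H = {(0,0), (0,1), (0,2), (0,3), (0,4), (0,5), (0,6), (0,7), (0,8), (0,9), (2,0), (2,1), (2,2), (2,3), (2,4), (2,5), (2,6), (2,7), (2,8), (2,9)}, so |H| = 20.

20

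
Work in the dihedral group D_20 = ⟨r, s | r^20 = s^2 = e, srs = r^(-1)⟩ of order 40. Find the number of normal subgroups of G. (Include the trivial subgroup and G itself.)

9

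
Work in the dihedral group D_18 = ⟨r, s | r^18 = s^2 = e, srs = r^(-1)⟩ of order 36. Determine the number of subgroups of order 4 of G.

|G| = 36 and 4 | 36, so subgroups of order 4 are possible by Lagrange.
The subgroups of order 4 are: {e, r^9, rs, r^10s}; {e, r^9, r^2s, r^11s}; {e, r^9, r^3s, r^12s}; {e, r^9, r^4s, r^13s}; … (9 in all).
So G has 9 subgroups of order 4.

9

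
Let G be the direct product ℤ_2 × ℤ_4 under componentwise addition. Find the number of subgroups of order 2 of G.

|G| = 8 and 2 | 8, so subgroups of order 2 are possible by Lagrange.
The subgroups of order 2 are: {(0,0), (0,2)}; {(0,0), (1,0)}; {(0,0), (1,2)}.
So G has 3 subgroups of order 2.

3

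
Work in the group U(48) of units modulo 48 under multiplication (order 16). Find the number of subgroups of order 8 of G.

7

|G| = 16 and 8 | 16, so subgroups of order 8 are possible by Lagrange.
The subgroups of order 8 are: {1, 11, 13, 23, 25, 35, 37, 47}; {1, 11, 17, 19, 25, 35, 41, 43}; {1, 5, 7, 11, 25, 29, 31, 35}; {1, 5, 13, 17, 25, 29, 37, 41}; … (7 in all).
So G has 7 subgroups of order 8.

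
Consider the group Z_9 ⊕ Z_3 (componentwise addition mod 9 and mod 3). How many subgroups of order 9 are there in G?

4

|G| = 27 and 9 | 27, so subgroups of order 9 are possible by Lagrange.
The subgroups of order 9 are: {(0,0), (0,1), (0,2), (3,0), (3,1), (3,2), (6,0), (6,1), (6,2)}; {(0,0), (1,0), (2,0), (3,0), (4,0), (5,0), (6,0), (7,0), (8,0)}; {(0,0), (1,1), (2,2), (3,0), (4,1), (5,2), (6,0), (7,1), (8,2)}; {(0,0), (1,2), (2,1), (3,0), (4,2), (5,1), (6,0), (7,2), (8,1)}.
So G has 4 subgroups of order 9.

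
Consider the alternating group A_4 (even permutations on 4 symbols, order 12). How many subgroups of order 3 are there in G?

4

|G| = 12 and 3 | 12, so subgroups of order 3 are possible by Lagrange.
The subgroups of order 3 are: {e, (1 2 3), (1 3 2)}; {e, (1 2 4), (1 4 2)}; {e, (1 3 4), (1 4 3)}; {e, (2 3 4), (2 4 3)}.
So G has 4 subgroups of order 3.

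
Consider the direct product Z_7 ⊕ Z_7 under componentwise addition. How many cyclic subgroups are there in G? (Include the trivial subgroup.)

9

Each element a generates a cyclic subgroup ⟨a⟩; distinct elements may generate the same one (a cyclic group of order d has φ(d) generators).
Cyclic subgroups by order — order 1: 1; order 7: 8.
Total: 9.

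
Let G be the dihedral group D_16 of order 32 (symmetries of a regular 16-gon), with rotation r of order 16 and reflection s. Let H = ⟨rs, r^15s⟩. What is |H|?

|⟨rs⟩| = 2 and |⟨r^15s⟩| = 2, so |H| is a multiple of lcm(2, 2) = 2 and divides |G| = 32.
Closing under the operation: H = {e, r^2, r^4, r^6, r^8, r^10, r^12, r^14, rs, r^3s, r^5s, r^7s, r^9s, r^11s, r^13s, r^15s}, so |H| = 16.

16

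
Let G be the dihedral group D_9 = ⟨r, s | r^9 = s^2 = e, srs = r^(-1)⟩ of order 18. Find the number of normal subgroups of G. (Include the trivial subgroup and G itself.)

4

G has 16 subgroups. Checking conjugation-invariance by order — order 1: 1/1 normal; order 2: 0/9 normal; order 3: 1/1 normal; order 6: 0/3 normal; order 9: 1/1 normal; order 18: 1/1 normal.
Total normal subgroups: 4.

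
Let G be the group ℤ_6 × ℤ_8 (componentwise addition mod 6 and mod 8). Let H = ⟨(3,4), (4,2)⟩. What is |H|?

24

|⟨(3,4)⟩| = 2 and |⟨(4,2)⟩| = 12, so |H| is a multiple of lcm(2, 12) = 12 and divides |G| = 48.
Closing under the operation: H = {(0,0), (0,2), (0,4), (0,6), (1,0), (1,2), (1,4), (1,6), (2,0), (2,2), (2,4), (2,6), (3,0), (3,2), (3,4), (3,6), (4,0), (4,2), (4,4), (4,6), (5,0), (5,2), (5,4), (5,6)}, so |H| = 24.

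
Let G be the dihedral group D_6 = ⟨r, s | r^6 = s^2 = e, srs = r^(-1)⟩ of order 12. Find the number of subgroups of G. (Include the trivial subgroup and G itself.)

16

|G| = 12, so by Lagrange every subgroup order divides 12. Divisors: 1, 2, 3, 4, 6, 12.
Subgroups by order — order 1: 1; order 2: 7; order 3: 1; order 4: 3; order 6: 3; order 12: 1.
Total: 1 + 7 + 1 + 3 + 3 + 1 = 16.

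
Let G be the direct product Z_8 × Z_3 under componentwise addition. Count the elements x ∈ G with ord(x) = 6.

2

An element (a,b) has order lcm(ord(a), ord(b)); count pairs with lcm equal to 6.
Enumerating gives 2 such elements.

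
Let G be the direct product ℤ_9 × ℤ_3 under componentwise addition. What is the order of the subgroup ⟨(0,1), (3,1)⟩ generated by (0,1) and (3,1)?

|⟨(0,1)⟩| = 3 and |⟨(3,1)⟩| = 3, so |H| is a multiple of lcm(3, 3) = 3 and divides |G| = 27.
Closing under the operation: H = {(0,0), (0,1), (0,2), (3,0), (3,1), (3,2), (6,0), (6,1), (6,2)}, so |H| = 9.

9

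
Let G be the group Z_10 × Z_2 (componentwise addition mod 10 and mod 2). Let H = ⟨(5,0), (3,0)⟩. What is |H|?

10

|⟨(5,0)⟩| = 2 and |⟨(3,0)⟩| = 10, so |H| is a multiple of lcm(2, 10) = 10 and divides |G| = 20.
Closing under the operation: H = {(0,0), (1,0), (2,0), (3,0), (4,0), (5,0), (6,0), (7,0), (8,0), (9,0)}, so |H| = 10.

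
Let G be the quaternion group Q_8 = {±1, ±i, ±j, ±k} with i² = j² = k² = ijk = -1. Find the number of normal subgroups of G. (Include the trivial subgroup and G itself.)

G has 6 subgroups. Checking conjugation-invariance by order — order 1: 1/1 normal; order 2: 1/1 normal; order 4: 3/3 normal; order 8: 1/1 normal.
Total normal subgroups: 6.

6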